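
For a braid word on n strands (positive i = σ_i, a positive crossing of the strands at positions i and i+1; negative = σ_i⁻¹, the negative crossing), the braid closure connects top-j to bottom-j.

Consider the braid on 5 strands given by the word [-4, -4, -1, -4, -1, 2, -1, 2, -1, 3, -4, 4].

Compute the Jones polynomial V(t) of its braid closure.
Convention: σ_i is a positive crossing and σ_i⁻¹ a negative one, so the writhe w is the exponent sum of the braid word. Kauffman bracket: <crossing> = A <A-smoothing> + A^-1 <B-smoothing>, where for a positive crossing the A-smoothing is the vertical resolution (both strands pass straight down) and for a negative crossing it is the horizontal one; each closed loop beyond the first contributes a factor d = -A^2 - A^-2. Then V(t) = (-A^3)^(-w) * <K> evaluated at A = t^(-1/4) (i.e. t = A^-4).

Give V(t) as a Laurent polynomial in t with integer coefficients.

1 - t^-1 + 3*t^-2 - 4*t^-3 + 5*t^-4 - 6*t^-5 + 5*t^-6 - 4*t^-7 + 3*t^-8 - t^-9

Derivation:
The presented braid s4^-1 s4^-1 s1^-1 s4^-1 s1^-1 s2 s1^-1 s2 s1^-1 s3 s4^-1 s4 on 5 strands reduces by inverse Markov moves (closure unchanged at each step):
  Deconjugate: the word is γ·β·γ⁻¹ with γ = s4^-1 (prefix) and γ⁻¹ = s4 (suffix); strip both.
Reduced to β = s4^-1 s1^-1 s4^-1 s1^-1 s2 s1^-1 s2 s1^-1 s3 s4^-1 on 5 strands, 10 crossings.
Compute on β:
Braid: s4^-1 s1^-1 s4^-1 s1^-1 s2 s1^-1 s2 s1^-1 s3 s4^-1 on 5 strands, 10 crossings.
Writhe w = (#positive) - (#negative) = 3 - 7 = -4.
Enumerate smoothing states for the bracket polynomial. There are 2^10 = 1024 states.
Smooth each crossing (0=||, 1=⌣⌢); contribution A^(Σ sign_k(1-2s_k)) * d^(L-1).
Tabulate the states by total A-exponent and number of loops L (A-exp: L × count):
  A^10: L=8 ×1
  A^8: L=7 ×10
  A^6: L=6 ×45
  A^4: L=5 ×118, L=7 ×2
  A^2: L=4 ×195, L=6 ×15
  A^0: L=3 ×203, L=5 ×49
  A^-2: L=2 ×123, L=4 ×85, L=6 ×2
  A^-4: L=1 ×33, L=3 ×78, L=5 ×9
  A^-6: L=2 ×29, L=4 ×16
  A^-8: L=3 ×9, L=5 ×1
  A^-10: L=4 ×1
Each group contributes A^e * Σ count * d^(L-1):
Powers of d = -A^2 - A^-2: d^2 = A^4 + 2 + A^-4; d^3 = -A^6 - 3*A^2 - 3*A^-2 - A^-6; d^4 = A^8 + 4*A^4 + 6 + 4*A^-4 + A^-8; d^5 = -A^10 - 5*A^6 - 10*A^2 - 10*A^-2 - 5*A^-6 - A^-10; d^6 = A^12 + 6*A^8 + 15*A^4 + 20 + 15*A^-4 + 6*A^-8 + A^-12; d^7 = -A^14 - 7*A^10 - 21*A^6 - 35*A^2 - 35*A^-2 - 21*A^-6 - 7*A^-10 - A^-14.
  A^10 * (d^7) = -A^24 - 7*A^20 - 21*A^16 - 35*A^12 - 35*A^8 - 21*A^4 - 7 - A^-4
  A^8 * (10*d^6) = 10*A^20 + 60*A^16 + 150*A^12 + 200*A^8 + 150*A^4 + 60 + 10*A^-4
  A^6 * (45*d^5) = -45*A^16 - 225*A^12 - 450*A^8 - 450*A^4 - 225 - 45*A^-4
  A^4 * (118*d^4 + 2*d^6) = 2*A^16 + 130*A^12 + 502*A^8 + 748*A^4 + 502 + 130*A^-4 + 2*A^-8
  A^2 * (195*d^3 + 15*d^5) = -15*A^12 - 270*A^8 - 735*A^4 - 735 - 270*A^-4 - 15*A^-8
  A^0 * (203*d^2 + 49*d^4) = 49*A^8 + 399*A^4 + 700 + 399*A^-4 + 49*A^-8
  A^-2 * (123*d + 85*d^3 + 2*d^5) = -2*A^8 - 95*A^4 - 398 - 398*A^-4 - 95*A^-8 - 2*A^-12
  A^-4 * (33 + 78*d^2 + 9*d^4) = 9*A^4 + 114 + 243*A^-4 + 114*A^-8 + 9*A^-12
  A^-6 * (29*d + 16*d^3) = -16 - 77*A^-4 - 77*A^-8 - 16*A^-12
  A^-8 * (9*d^2 + d^4) = 1 + 13*A^-4 + 24*A^-8 + 13*A^-12 + A^-16
  A^-10 * (d^3) = -A^-4 - 3*A^-8 - 3*A^-12 - A^-16
Summing the groups: <K> = -A^24 + 3*A^20 - 4*A^16 + 5*A^12 - 6*A^8 + 5*A^4 - 4 + 3*A^-4 - A^-8 + A^-12
Normalise by the writhe: (-A^3)^(-w) = (-A^3)^(4) = A^12, so f(A) = A^12 * <K> = -A^36 + 3*A^32 - 4*A^28 + 5*A^24 - 6*A^20 + 5*A^16 - 4*A^12 + 3*A^8 - A^4 + 1.
Substitute A = t^(-1/4), i.e. A^e → t^(-e/4): V(t) = 1 - t^-1 + 3*t^-2 - 4*t^-3 + 5*t^-4 - 6*t^-5 + 5*t^-6 - 4*t^-7 + 3*t^-8 - t^-9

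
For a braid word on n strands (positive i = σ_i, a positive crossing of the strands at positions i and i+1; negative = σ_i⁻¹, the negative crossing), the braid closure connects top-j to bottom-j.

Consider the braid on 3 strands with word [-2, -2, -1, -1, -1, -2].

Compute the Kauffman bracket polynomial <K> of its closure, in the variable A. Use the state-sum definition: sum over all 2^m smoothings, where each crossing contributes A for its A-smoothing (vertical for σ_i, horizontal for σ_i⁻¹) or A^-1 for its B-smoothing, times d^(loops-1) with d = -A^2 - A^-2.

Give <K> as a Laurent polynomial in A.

A^14 - 2*A^10 + A^6 - 2*A^2 + 2*A^-2 + A^-10

Derivation:
Braid: s2^-1 s2^-1 s1^-1 s1^-1 s1^-1 s2^-1 on 3 strands, 6 crossings.
Writhe w = (#positive) - (#negative) = 0 - 6 = -6.
Computing the Kauffman bracket via state sum. There are 2^6 = 64 states.
Each crossing splits two ways (0=vertical, 1=horizontal). The state's weight is A^(#A-smoothings - #B-smoothings) * d^(loops - 1).
Tabulate the states by total A-exponent and number of loops L (A-exp: L × count):
  A^6: L=5 ×1
  A^4: L=4 ×6
  A^2: L=3 ×15
  A^0: L=2 ×18, L=4 ×2
  A^-2: L=1 ×9, L=3 ×6
  A^-4: L=2 ×6
  A^-6: L=3 ×1
Each group contributes A^e * Σ count * d^(L-1):
Powers of d = -A^2 - A^-2: d^2 = A^4 + 2 + A^-4; d^3 = -A^6 - 3*A^2 - 3*A^-2 - A^-6; d^4 = A^8 + 4*A^4 + 6 + 4*A^-4 + A^-8.
  A^6 * (d^4) = A^14 + 4*A^10 + 6*A^6 + 4*A^2 + A^-2
  A^4 * (6*d^3) = -6*A^10 - 18*A^6 - 18*A^2 - 6*A^-2
  A^2 * (15*d^2) = 15*A^6 + 30*A^2 + 15*A^-2
  A^0 * (18*d + 2*d^3) = -2*A^6 - 24*A^2 - 24*A^-2 - 2*A^-6
  A^-2 * (9 + 6*d^2) = 6*A^2 + 21*A^-2 + 6*A^-6
  A^-4 * (6*d) = -6*A^-2 - 6*A^-6
  A^-6 * (d^2) = A^-2 + 2*A^-6 + A^-10
Summing the groups: <K> = A^14 - 2*A^10 + A^6 - 2*A^2 + 2*A^-2 + A^-10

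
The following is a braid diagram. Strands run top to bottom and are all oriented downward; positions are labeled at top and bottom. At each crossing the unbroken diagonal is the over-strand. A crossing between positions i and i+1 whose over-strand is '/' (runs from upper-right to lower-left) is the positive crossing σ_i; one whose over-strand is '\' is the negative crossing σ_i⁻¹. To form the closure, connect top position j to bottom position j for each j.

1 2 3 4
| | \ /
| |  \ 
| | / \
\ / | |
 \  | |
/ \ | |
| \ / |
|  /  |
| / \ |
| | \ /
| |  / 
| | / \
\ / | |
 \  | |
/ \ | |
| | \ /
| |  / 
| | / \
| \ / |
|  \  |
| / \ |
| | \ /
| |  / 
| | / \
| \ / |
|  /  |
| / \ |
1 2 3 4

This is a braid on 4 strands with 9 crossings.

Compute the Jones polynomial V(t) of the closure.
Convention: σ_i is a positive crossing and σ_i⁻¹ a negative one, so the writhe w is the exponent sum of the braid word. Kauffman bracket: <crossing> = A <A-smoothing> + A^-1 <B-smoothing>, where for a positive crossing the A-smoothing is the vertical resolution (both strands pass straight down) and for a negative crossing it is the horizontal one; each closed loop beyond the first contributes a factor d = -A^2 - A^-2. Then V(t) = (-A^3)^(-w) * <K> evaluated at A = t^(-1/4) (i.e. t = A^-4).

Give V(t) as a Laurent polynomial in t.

-t^5 + 2*t^4 - 2*t^3 + 3*t^2 - 3*t + 3 - 2*t^-1 + t^-2

Derivation:
Reading the diagram top to bottom ('/'-over between positions i,i+1 = s_i, '\'-over = s_i^-1): braid word = s3^-1 s1^-1 s2 s3 s1^-1 s3 s2^-1 s3 s2.
Braid: s3^-1 s1^-1 s2 s3 s1^-1 s3 s2^-1 s3 s2 on 4 strands, 9 crossings.
Writhe w = (#positive) - (#negative) = 5 - 4 = 1.
Enumerate smoothing states for the bracket polynomial. There are 2^9 = 512 states.
Smooth each crossing (0=||, 1=⌣⌢); contribution A^(Σ sign_k(1-2s_k)) * d^(L-1).
Tabulate the states by total A-exponent and number of loops L (A-exp: L × count):
  A^9: L=2 ×1
  A^7: L=1 ×3, L=3 ×6
  A^5: L=2 ×26, L=4 ×10
  A^3: L=1 ×21, L=3 ×58, L=5 ×5
  A^1: L=2 ×86, L=4 ×39, L=6 ×1
  A^-1: L=1 ×35, L=3 ×80, L=5 ×11
  A^-3: L=2 ×53, L=4 ×30, L=6 ×1
  A^-5: L=3 ×32, L=5 ×4
  A^-7: L=4 ×9
  A^-9: L=5 ×1
Each group contributes A^e * Σ count * d^(L-1):
Powers of d = -A^2 - A^-2: d^2 = A^4 + 2 + A^-4; d^3 = -A^6 - 3*A^2 - 3*A^-2 - A^-6; d^4 = A^8 + 4*A^4 + 6 + 4*A^-4 + A^-8; d^5 = -A^10 - 5*A^6 - 10*A^2 - 10*A^-2 - 5*A^-6 - A^-10.
  A^9 * (d) = -A^11 - A^7
  A^7 * (3 + 6*d^2) = 6*A^11 + 15*A^7 + 6*A^3
  A^5 * (26*d + 10*d^3) = -10*A^11 - 56*A^7 - 56*A^3 - 10*A^-1
  A^3 * (21 + 58*d^2 + 5*d^4) = 5*A^11 + 78*A^7 + 167*A^3 + 78*A^-1 + 5*A^-5
  A^1 * (86*d + 39*d^3 + d^5) = -A^11 - 44*A^7 - 213*A^3 - 213*A^-1 - 44*A^-5 - A^-9
  A^-1 * (35 + 80*d^2 + 11*d^4) = 11*A^7 + 124*A^3 + 261*A^-1 + 124*A^-5 + 11*A^-9
  A^-3 * (53*d + 30*d^3 + d^5) = -A^7 - 35*A^3 - 153*A^-1 - 153*A^-5 - 35*A^-9 - A^-13
  A^-5 * (32*d^2 + 4*d^4) = 4*A^3 + 48*A^-1 + 88*A^-5 + 48*A^-9 + 4*A^-13
  A^-7 * (9*d^3) = -9*A^-1 - 27*A^-5 - 27*A^-9 - 9*A^-13
  A^-9 * (d^4) = A^-1 + 4*A^-5 + 6*A^-9 + 4*A^-13 + A^-17
Summing the groups: <K> = -A^11 + 2*A^7 - 3*A^3 + 3*A^-1 - 3*A^-5 + 2*A^-9 - 2*A^-13 + A^-17
Normalise by the writhe: (-A^3)^(-w) = (-A^3)^(-1) = -A^-3, so f(A) = -A^-3 * <K> = A^8 - 2*A^4 + 3 - 3*A^-4 + 3*A^-8 - 2*A^-12 + 2*A^-16 - A^-20.
Substitute A = t^(-1/4), i.e. A^e → t^(-e/4): V(t) = -t^5 + 2*t^4 - 2*t^3 + 3*t^2 - 3*t + 3 - 2*t^-1 + t^-2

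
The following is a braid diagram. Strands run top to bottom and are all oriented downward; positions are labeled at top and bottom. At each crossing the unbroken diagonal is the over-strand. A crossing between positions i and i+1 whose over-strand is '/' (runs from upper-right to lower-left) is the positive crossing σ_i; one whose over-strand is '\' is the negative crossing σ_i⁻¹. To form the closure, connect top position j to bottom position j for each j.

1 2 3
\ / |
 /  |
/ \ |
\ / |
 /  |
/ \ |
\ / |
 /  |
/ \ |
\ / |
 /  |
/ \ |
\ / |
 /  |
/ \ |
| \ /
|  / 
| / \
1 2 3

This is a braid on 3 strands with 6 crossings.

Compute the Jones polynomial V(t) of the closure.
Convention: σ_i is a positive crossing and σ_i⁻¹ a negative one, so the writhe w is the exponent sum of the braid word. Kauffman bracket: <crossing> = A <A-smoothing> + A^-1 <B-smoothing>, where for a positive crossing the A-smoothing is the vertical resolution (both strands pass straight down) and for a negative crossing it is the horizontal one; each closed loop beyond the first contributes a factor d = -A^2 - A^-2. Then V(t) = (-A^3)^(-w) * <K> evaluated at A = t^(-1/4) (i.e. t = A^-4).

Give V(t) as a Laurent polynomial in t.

Reading the diagram top to bottom ('/'-over between positions i,i+1 = s_i, '\'-over = s_i^-1): braid word = s1 s1 s1 s1 s1 s2.
The presented braid s1 s1 s1 s1 s1 s2 on 3 strands reduces by inverse Markov moves (closure unchanged at each step):
  Destabilize: the word has the form β·s2 where s2 occurs only as the final letter (β ∈ B_2); drop it and the last strand → 2 strands.
Reduced to β = s1 s1 s1 s1 s1 on 2 strands, 5 crossings.
Compute on β:
Braid: s1 s1 s1 s1 s1 on 2 strands, 5 crossings.
Writhe w = (#positive) - (#negative) = 5 - 0 = 5.
State-sum expansion of <K>. There are 2^5 = 32 states.
Each crossing splits two ways (0=vertical, 1=horizontal). The state's weight is A^(#A-smoothings - #B-smoothings) * d^(loops - 1).
  state 00000: A-exp=+5, loops=2, term = A^5 * d^1
  state 00001: A-exp=+3, loops=1, term = A^3 * d^0
  state 00010: A-exp=+3, loops=1, term = A^3 * d^0
  state 00011: A-exp=+1, loops=2, term = A^1 * d^1
  state 00100: A-exp=+3, loops=1, term = A^3 * d^0
  state 00101: A-exp=+1, loops=2, term = A^1 * d^1
  state 00110: A-exp=+1, loops=2, term = A^1 * d^1
  state 00111: A-exp=-1, loops=3, term = A^-1 * d^2
  state 01000: A-exp=+3, loops=1, term = A^3 * d^0
  state 01001: A-exp=+1, loops=2, term = A^1 * d^1
  state 01010: A-exp=+1, loops=2, term = A^1 * d^1
  state 01011: A-exp=-1, loops=3, term = A^-1 * d^2
  state 01100: A-exp=+1, loops=2, term = A^1 * d^1
  state 01101: A-exp=-1, loops=3, term = A^-1 * d^2
  state 01110: A-exp=-1, loops=3, term = A^-1 * d^2
  state 01111: A-exp=-3, loops=4, term = A^-3 * d^3
  state 10000: A-exp=+3, loops=1, term = A^3 * d^0
  state 10001: A-exp=+1, loops=2, term = A^1 * d^1
  state 10010: A-exp=+1, loops=2, term = A^1 * d^1
  state 10011: A-exp=-1, loops=3, term = A^-1 * d^2
  state 10100: A-exp=+1, loops=2, term = A^1 * d^1
  state 10101: A-exp=-1, loops=3, term = A^-1 * d^2
  state 10110: A-exp=-1, loops=3, term = A^-1 * d^2
  state 10111: A-exp=-3, loops=4, term = A^-3 * d^3
  state 11000: A-exp=+1, loops=2, term = A^1 * d^1
  state 11001: A-exp=-1, loops=3, term = A^-1 * d^2
  state 11010: A-exp=-1, loops=3, term = A^-1 * d^2
  state 11011: A-exp=-3, loops=4, term = A^-3 * d^3
  state 11100: A-exp=-1, loops=3, term = A^-1 * d^2
  state 11101: A-exp=-3, loops=4, term = A^-3 * d^3
  state 11110: A-exp=-3, loops=4, term = A^-3 * d^3
  state 11111: A-exp=-5, loops=5, term = A^-5 * d^4
Collect the terms by A-exponent (count of states per loop number):
Powers of d = -A^2 - A^-2: d^2 = A^4 + 2 + A^-4; d^3 = -A^6 - 3*A^2 - 3*A^-2 - A^-6; d^4 = A^8 + 4*A^4 + 6 + 4*A^-4 + A^-8.
  A^5 * (d) = -A^7 - A^3
  A^3 * (5) = 5*A^3
  A^1 * (10*d) = -10*A^3 - 10*A^-1
  A^-1 * (10*d^2) = 10*A^3 + 20*A^-1 + 10*A^-5
  A^-3 * (5*d^3) = -5*A^3 - 15*A^-1 - 15*A^-5 - 5*A^-9
  A^-5 * (d^4) = A^3 + 4*A^-1 + 6*A^-5 + 4*A^-9 + A^-13
Summing the groups: <K> = -A^7 - A^-1 + A^-5 - A^-9 + A^-13
Normalise by the writhe: (-A^3)^(-w) = (-A^3)^(-5) = -A^-15, so f(A) = -A^-15 * <K> = A^-8 + A^-16 - A^-20 + A^-24 - A^-28.
Substitute A = t^(-1/4), i.e. A^e → t^(-e/4): V(t) = -t^7 + t^6 - t^5 + t^4 + t^2

Answer: -t^7 + t^6 - t^5 + t^4 + t^2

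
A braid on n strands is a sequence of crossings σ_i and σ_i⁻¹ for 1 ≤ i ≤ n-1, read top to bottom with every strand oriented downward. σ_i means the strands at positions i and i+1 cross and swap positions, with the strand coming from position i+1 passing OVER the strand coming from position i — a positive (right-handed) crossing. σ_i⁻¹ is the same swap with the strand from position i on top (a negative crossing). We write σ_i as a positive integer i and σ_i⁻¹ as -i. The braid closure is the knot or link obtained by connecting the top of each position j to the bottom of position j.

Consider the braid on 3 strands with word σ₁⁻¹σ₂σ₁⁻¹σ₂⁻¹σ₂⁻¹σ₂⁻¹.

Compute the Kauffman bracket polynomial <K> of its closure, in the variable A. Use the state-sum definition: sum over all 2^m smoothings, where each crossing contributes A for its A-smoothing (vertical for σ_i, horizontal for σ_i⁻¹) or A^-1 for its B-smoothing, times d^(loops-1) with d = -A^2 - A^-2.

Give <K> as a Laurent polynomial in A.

Braid: s1^-1 s2 s1^-1 s2^-1 s2^-1 s2^-1 on 3 strands, 6 crossings.
Writhe w = (#positive) - (#negative) = 1 - 5 = -4.
Enumerate smoothing states for the bracket polynomial. There are 2^6 = 64 states.
For each crossing: s=0 is the vertical smoothing, s=1 horizontal. Crossing k contributes A^(sign_k * (1 - 2*s_k)); loop factor d = -A^2 - A^-2.
Tabulate the states by total A-exponent and number of loops L (A-exp: L × count):
  A^6: L=4 ×1
  A^4: L=3 ×6
  A^2: L=2 ×12, L=4 ×3
  A^0: L=1 ×9, L=3 ×10, L=5 ×1
  A^-2: L=2 ×12, L=4 ×3
  A^-4: L=1 ×2, L=3 ×4
  A^-6: L=2 ×1
Each group contributes A^e * Σ count * d^(L-1):
Powers of d = -A^2 - A^-2: d^2 = A^4 + 2 + A^-4; d^3 = -A^6 - 3*A^2 - 3*A^-2 - A^-6; d^4 = A^8 + 4*A^4 + 6 + 4*A^-4 + A^-8.
  A^6 * (d^3) = -A^12 - 3*A^8 - 3*A^4 - 1
  A^4 * (6*d^2) = 6*A^8 + 12*A^4 + 6
  A^2 * (12*d + 3*d^3) = -3*A^8 - 21*A^4 - 21 - 3*A^-4
  A^0 * (9 + 10*d^2 + d^4) = A^8 + 14*A^4 + 35 + 14*A^-4 + A^-8
  A^-2 * (12*d + 3*d^3) = -3*A^4 - 21 - 21*A^-4 - 3*A^-8
  A^-4 * (2 + 4*d^2) = 4 + 10*A^-4 + 4*A^-8
  A^-6 * (d) = -A^-4 - A^-8
Summing the groups: <K> = -A^12 + A^8 - A^4 + 2 - A^-4 + A^-8

Answer: -A^12 + A^8 - A^4 + 2 - A^-4 + A^-8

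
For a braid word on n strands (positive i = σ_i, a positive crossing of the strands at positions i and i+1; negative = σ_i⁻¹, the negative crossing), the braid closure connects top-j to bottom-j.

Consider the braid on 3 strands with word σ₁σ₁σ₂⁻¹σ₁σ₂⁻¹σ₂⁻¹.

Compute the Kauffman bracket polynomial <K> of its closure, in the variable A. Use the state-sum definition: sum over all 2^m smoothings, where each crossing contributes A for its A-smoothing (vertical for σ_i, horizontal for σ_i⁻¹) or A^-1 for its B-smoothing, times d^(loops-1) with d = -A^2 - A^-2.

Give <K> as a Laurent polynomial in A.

Braid: s1 s1 s2^-1 s1 s2^-1 s2^-1 on 3 strands, 6 crossings.
Writhe w = (#positive) - (#negative) = 3 - 3 = 0.
Enumerate smoothing states for the bracket polynomial. There are 2^6 = 64 states.
For each crossing: s=0 is the vertical smoothing, s=1 horizontal. Crossing k contributes A^(sign_k * (1 - 2*s_k)); loop factor d = -A^2 - A^-2.
Tabulate the states by total A-exponent and number of loops L (A-exp: L × count):
  A^6: L=4 ×1
  A^4: L=3 ×6
  A^2: L=2 ×14, L=4 ×1
  A^0: L=1 ×13, L=3 ×7
  A^-2: L=2 ×14, L=4 ×1
  A^-4: L=3 ×6
  A^-6: L=4 ×1
Each group contributes A^e * Σ count * d^(L-1):
Powers of d = -A^2 - A^-2: d^2 = A^4 + 2 + A^-4; d^3 = -A^6 - 3*A^2 - 3*A^-2 - A^-6.
  A^6 * (d^3) = -A^12 - 3*A^8 - 3*A^4 - 1
  A^4 * (6*d^2) = 6*A^8 + 12*A^4 + 6
  A^2 * (14*d + d^3) = -A^8 - 17*A^4 - 17 - A^-4
  A^0 * (13 + 7*d^2) = 7*A^4 + 27 + 7*A^-4
  A^-2 * (14*d + d^3) = -A^4 - 17 - 17*A^-4 - A^-8
  A^-4 * (6*d^2) = 6 + 12*A^-4 + 6*A^-8
  A^-6 * (d^3) = -1 - 3*A^-4 - 3*A^-8 - A^-12
Summing the groups: <K> = -A^12 + 2*A^8 - 2*A^4 + 3 - 2*A^-4 + 2*A^-8 - A^-12

Answer: -A^12 + 2*A^8 - 2*A^4 + 3 - 2*A^-4 + 2*A^-8 - A^-12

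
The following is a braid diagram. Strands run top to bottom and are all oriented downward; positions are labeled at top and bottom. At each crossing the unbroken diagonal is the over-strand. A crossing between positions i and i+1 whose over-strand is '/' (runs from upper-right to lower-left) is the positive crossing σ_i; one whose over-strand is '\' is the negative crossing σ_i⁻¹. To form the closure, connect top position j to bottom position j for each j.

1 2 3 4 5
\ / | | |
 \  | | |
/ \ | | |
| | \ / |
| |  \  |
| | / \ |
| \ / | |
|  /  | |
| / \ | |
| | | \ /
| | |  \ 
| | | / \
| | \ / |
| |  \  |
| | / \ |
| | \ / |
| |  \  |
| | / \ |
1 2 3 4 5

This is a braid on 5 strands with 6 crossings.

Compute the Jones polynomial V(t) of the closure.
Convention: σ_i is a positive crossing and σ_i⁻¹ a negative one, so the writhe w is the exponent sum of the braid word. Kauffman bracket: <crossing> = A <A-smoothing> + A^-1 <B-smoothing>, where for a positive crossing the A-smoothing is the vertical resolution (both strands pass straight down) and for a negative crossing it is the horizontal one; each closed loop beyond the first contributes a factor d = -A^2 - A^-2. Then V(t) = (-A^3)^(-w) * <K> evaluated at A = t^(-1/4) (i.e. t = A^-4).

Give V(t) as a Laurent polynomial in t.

Reading the diagram top to bottom ('/'-over between positions i,i+1 = s_i, '\'-over = s_i^-1): braid word = s1^-1 s3^-1 s2 s4^-1 s3^-1 s3^-1.
Braid: s1^-1 s3^-1 s2 s4^-1 s3^-1 s3^-1 on 5 strands, 6 crossings.
Writhe w = (#positive) - (#negative) = 1 - 5 = -4.
Enumerate smoothing states for the bracket polynomial. There are 2^6 = 64 states.
For each crossing: s=0 is the vertical smoothing, s=1 horizontal. Crossing k contributes A^(sign_k * (1 - 2*s_k)); loop factor d = -A^2 - A^-2.
Tabulate the states by total A-exponent and number of loops L (A-exp: L × count):
  A^6: L=4 ×1
  A^4: L=3 ×4, L=5 ×2
  A^2: L=2 ×6, L=4 ×8, L=6 ×1
  A^0: L=1 ×3, L=3 ×13, L=5 ×4
  A^-2: L=2 ×7, L=4 ×8
  A^-4: L=3 ×5, L=5 ×1
  A^-6: L=4 ×1
Each group contributes A^e * Σ count * d^(L-1):
Powers of d = -A^2 - A^-2: d^2 = A^4 + 2 + A^-4; d^3 = -A^6 - 3*A^2 - 3*A^-2 - A^-6; d^4 = A^8 + 4*A^4 + 6 + 4*A^-4 + A^-8; d^5 = -A^10 - 5*A^6 - 10*A^2 - 10*A^-2 - 5*A^-6 - A^-10.
  A^6 * (d^3) = -A^12 - 3*A^8 - 3*A^4 - 1
  A^4 * (4*d^2 + 2*d^4) = 2*A^12 + 12*A^8 + 20*A^4 + 12 + 2*A^-4
  A^2 * (6*d + 8*d^3 + d^5) = -A^12 - 13*A^8 - 40*A^4 - 40 - 13*A^-4 - A^-8
  A^0 * (3 + 13*d^2 + 4*d^4) = 4*A^8 + 29*A^4 + 53 + 29*A^-4 + 4*A^-8
  A^-2 * (7*d + 8*d^3) = -8*A^4 - 31 - 31*A^-4 - 8*A^-8
  A^-4 * (5*d^2 + d^4) = A^4 + 9 + 16*A^-4 + 9*A^-8 + A^-12
  A^-6 * (d^3) = -1 - 3*A^-4 - 3*A^-8 - A^-12
Summing the groups: <K> = -A^4 + 1 + A^-8
Normalise by the writhe: (-A^3)^(-w) = (-A^3)^(4) = A^12, so f(A) = A^12 * <K> = -A^16 + A^12 + A^4.
Substitute A = t^(-1/4), i.e. A^e → t^(-e/4): V(t) = t^-1 + t^-3 - t^-4

Answer: t^-1 + t^-3 - t^-4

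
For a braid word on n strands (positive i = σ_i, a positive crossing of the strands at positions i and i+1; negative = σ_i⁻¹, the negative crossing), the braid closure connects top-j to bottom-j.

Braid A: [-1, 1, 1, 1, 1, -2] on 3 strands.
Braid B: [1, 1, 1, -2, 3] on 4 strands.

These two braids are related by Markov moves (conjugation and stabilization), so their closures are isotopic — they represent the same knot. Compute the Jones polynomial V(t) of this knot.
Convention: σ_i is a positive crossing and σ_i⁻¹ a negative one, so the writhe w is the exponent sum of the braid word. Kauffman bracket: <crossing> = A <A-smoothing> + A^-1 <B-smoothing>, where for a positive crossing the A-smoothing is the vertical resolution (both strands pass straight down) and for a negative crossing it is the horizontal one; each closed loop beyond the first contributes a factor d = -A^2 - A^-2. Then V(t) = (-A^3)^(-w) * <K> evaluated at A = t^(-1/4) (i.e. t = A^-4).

Markov-equivalent braids have isotopic closures, hence identical knot invariants. Strip the Markov moves from each word to reach a common short braid β, then compute V(t) once on β.
Braid A: s1^-1 s1 s1 s1 s1 s2^-1 on 3 strands reduces by inverse Markov moves (closure unchanged at each step):
  Destabilize: the word has the form β·s2^-1 where s2^-1 occurs only as the final letter (β ∈ B_2); drop it and the last strand → 2 strands.
  Deconjugate: the word is γ·β·γ⁻¹ with γ = s1^-1 (prefix) and γ⁻¹ = s1 (suffix); strip both.
Reduced to β = s1 s1 s1 on 2 strands, 3 crossings.
Braid B: s1 s1 s1 s2^-1 s3 on 4 strands reduces by inverse Markov moves (closure unchanged at each step):
  Destabilize: the word has the form β·s3 where s3 occurs only as the final letter (β ∈ B_3); drop it and the last strand → 3 strands.
  Destabilize: the word has the form β·s2^-1 where s2^-1 occurs only as the final letter (β ∈ B_2); drop it and the last strand → 2 strands.
Reduced to β = s1 s1 s1 on 2 strands, 3 crossings.
Both give the same β = s1 s1 s1 on 2 strands, so one state sum suffices:
Braid: s1 s1 s1 on 2 strands, 3 crossings.
Writhe w = (#positive) - (#negative) = 3 - 0 = 3.
Enumerate smoothing states for the bracket polynomial. There are 2^3 = 8 states.
Each crossing splits two ways (0=vertical, 1=horizontal). The state's weight is A^(#A-smoothings - #B-smoothings) * d^(loops - 1).
  state 000: A-exp=+3, loops=2, term = A^3 * d^1
  state 001: A-exp=+1, loops=1, term = A^1 * d^0
  state 010: A-exp=+1, loops=1, term = A^1 * d^0
  state 011: A-exp=-1, loops=2, term = A^-1 * d^1
  state 100: A-exp=+1, loops=1, term = A^1 * d^0
  state 101: A-exp=-1, loops=2, term = A^-1 * d^1
  state 110: A-exp=-1, loops=2, term = A^-1 * d^1
  state 111: A-exp=-3, loops=3, term = A^-3 * d^2
Collect the terms by A-exponent (count of states per loop number):
Powers of d = -A^2 - A^-2: d^2 = A^4 + 2 + A^-4.
  A^3 * (d) = -A^5 - A
  A^1 * (3) = 3*A
  A^-1 * (3*d) = -3*A - 3*A^-3
  A^-3 * (d^2) = A + 2*A^-3 + A^-7
Summing the groups: <K> = -A^5 - A^-3 + A^-7
Normalise by the writhe: (-A^3)^(-w) = (-A^3)^(-3) = -A^-9, so f(A) = -A^-9 * <K> = A^-4 + A^-12 - A^-16.
Substitute A = t^(-1/4), i.e. A^e → t^(-e/4): V(t) = -t^4 + t^3 + t

Answer: -t^4 + t^3 + t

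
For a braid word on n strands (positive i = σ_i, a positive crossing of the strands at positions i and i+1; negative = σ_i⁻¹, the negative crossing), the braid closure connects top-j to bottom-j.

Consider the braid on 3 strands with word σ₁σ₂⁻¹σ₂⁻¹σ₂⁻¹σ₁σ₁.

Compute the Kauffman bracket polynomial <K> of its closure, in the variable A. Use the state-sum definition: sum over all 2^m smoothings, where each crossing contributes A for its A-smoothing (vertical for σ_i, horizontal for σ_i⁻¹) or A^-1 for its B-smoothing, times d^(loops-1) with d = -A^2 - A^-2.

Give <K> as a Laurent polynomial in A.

Braid: s1 s2^-1 s2^-1 s2^-1 s1 s1 on 3 strands, 6 crossings.
Writhe w = (#positive) - (#negative) = 3 - 3 = 0.
Computing the Kauffman bracket via state sum. There are 2^6 = 64 states.
For each crossing: s=0 is the vertical smoothing, s=1 horizontal. Crossing k contributes A^(sign_k * (1 - 2*s_k)); loop factor d = -A^2 - A^-2.
Tabulate the states by total A-exponent and number of loops L (A-exp: L × count):
  A^6: L=4 ×1
  A^4: L=3 ×6
  A^2: L=2 ×12, L=4 ×3
  A^0: L=1 ×9, L=3 ×10, L=5 ×1
  A^-2: L=2 ×12, L=4 ×3
  A^-4: L=3 ×6
  A^-6: L=4 ×1
Each group contributes A^e * Σ count * d^(L-1):
Powers of d = -A^2 - A^-2: d^2 = A^4 + 2 + A^-4; d^3 = -A^6 - 3*A^2 - 3*A^-2 - A^-6; d^4 = A^8 + 4*A^4 + 6 + 4*A^-4 + A^-8.
  A^6 * (d^3) = -A^12 - 3*A^8 - 3*A^4 - 1
  A^4 * (6*d^2) = 6*A^8 + 12*A^4 + 6
  A^2 * (12*d + 3*d^3) = -3*A^8 - 21*A^4 - 21 - 3*A^-4
  A^0 * (9 + 10*d^2 + d^4) = A^8 + 14*A^4 + 35 + 14*A^-4 + A^-8
  A^-2 * (12*d + 3*d^3) = -3*A^4 - 21 - 21*A^-4 - 3*A^-8
  A^-4 * (6*d^2) = 6 + 12*A^-4 + 6*A^-8
  A^-6 * (d^3) = -1 - 3*A^-4 - 3*A^-8 - A^-12
Summing the groups: <K> = -A^12 + A^8 - A^4 + 3 - A^-4 + A^-8 - A^-12

Answer: -A^12 + A^8 - A^4 + 3 - A^-4 + A^-8 - A^-12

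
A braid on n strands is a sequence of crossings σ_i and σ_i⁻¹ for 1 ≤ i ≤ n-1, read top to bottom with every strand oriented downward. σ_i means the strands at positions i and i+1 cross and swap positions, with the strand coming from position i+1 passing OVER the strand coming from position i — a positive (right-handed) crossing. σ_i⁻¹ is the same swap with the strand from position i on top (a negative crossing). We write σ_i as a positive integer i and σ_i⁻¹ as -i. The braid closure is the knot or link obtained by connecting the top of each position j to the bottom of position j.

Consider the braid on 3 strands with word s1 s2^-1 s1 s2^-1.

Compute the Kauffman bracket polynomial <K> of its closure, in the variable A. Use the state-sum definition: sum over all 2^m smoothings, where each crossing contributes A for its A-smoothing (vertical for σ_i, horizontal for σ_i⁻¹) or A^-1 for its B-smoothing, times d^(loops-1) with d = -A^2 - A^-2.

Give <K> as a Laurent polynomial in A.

A^8 - A^4 + 1 - A^-4 + A^-8

Derivation:
Braid: s1 s2^-1 s1 s2^-1 on 3 strands, 4 crossings.
Writhe w = (#positive) - (#negative) = 2 - 2 = 0.
Enumerate smoothing states for the bracket polynomial. There are 2^4 = 16 states.
Each crossing splits two ways (0=vertical, 1=horizontal). The state's weight is A^(#A-smoothings - #B-smoothings) * d^(loops - 1).
  state 0000: A-exp=+0, loops=3, term = A^0 * d^2
  state 0001: A-exp=+2, loops=2, term = A^2 * d^1
  state 0010: A-exp=-2, loops=2, term = A^-2 * d^1
  state 0011: A-exp=+0, loops=1, term = A^0 * d^0
  state 0100: A-exp=+2, loops=2, term = A^2 * d^1
  state 0101: A-exp=+4, loops=3, term = A^4 * d^2
  state 0110: A-exp=+0, loops=1, term = A^0 * d^0
  state 0111: A-exp=+2, loops=2, term = A^2 * d^1
  state 1000: A-exp=-2, loops=2, term = A^-2 * d^1
  state 1001: A-exp=+0, loops=1, term = A^0 * d^0
  state 1010: A-exp=-4, loops=3, term = A^-4 * d^2
  state 1011: A-exp=-2, loops=2, term = A^-2 * d^1
  state 1100: A-exp=+0, loops=1, term = A^0 * d^0
  state 1101: A-exp=+2, loops=2, term = A^2 * d^1
  state 1110: A-exp=-2, loops=2, term = A^-2 * d^1
  state 1111: A-exp=+0, loops=1, term = A^0 * d^0
Collect the terms by A-exponent (count of states per loop number):
Powers of d = -A^2 - A^-2: d^2 = A^4 + 2 + A^-4.
  A^4 * (d^2) = A^8 + 2*A^4 + 1
  A^2 * (4*d) = -4*A^4 - 4
  A^0 * (5 + d^2) = A^4 + 7 + A^-4
  A^-2 * (4*d) = -4 - 4*A^-4
  A^-4 * (d^2) = 1 + 2*A^-4 + A^-8
Summing the groups: <K> = A^8 - A^4 + 1 - A^-4 + A^-8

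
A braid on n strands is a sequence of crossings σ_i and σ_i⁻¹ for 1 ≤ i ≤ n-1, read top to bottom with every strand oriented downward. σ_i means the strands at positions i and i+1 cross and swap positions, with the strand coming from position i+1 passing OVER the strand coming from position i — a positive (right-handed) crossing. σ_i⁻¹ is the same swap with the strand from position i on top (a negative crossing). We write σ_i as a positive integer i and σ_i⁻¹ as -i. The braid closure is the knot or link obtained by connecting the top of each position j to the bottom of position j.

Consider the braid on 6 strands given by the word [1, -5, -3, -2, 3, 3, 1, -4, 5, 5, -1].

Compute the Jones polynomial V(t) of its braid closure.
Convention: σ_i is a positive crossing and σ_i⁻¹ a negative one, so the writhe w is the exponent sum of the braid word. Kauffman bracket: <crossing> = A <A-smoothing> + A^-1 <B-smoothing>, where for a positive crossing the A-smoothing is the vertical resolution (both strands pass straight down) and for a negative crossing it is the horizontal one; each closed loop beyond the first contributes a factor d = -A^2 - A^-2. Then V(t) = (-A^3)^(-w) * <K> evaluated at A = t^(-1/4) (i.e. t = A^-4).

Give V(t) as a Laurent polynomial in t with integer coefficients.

1

Derivation:
The presented braid s1 s5^-1 s3^-1 s2^-1 s3 s3 s1 s4^-1 s5 s5 s1^-1 on 6 strands reduces by inverse Markov moves (closure unchanged at each step):
  Deconjugate: the word is γ·β·γ⁻¹ with γ = s1 s5^-1 (prefix) and γ⁻¹ = s5 s1^-1 (suffix); strip both.
  Destabilize: the word has the form β·s5 where s5 occurs only as the final letter (β ∈ B_5); drop it and the last strand → 5 strands.
  Destabilize: the word has the form β·s4^-1 where s4^-1 occurs only as the final letter (β ∈ B_4); drop it and the last strand → 4 strands.
Reduced to β = s3^-1 s2^-1 s3 s3 s1 on 4 strands, 5 crossings.
Compute on β:
Braid: s3^-1 s2^-1 s3 s3 s1 on 4 strands, 5 crossings.
Writhe w = (#positive) - (#negative) = 3 - 2 = 1.
Computing the Kauffman bracket via state sum. There are 2^5 = 32 states.
Each crossing splits two ways (0=vertical, 1=horizontal). The state's weight is A^(#A-smoothings - #B-smoothings) * d^(loops - 1).
  state 00000: A-exp=+1, loops=4, term = A^1 * d^3
  state 00001: A-exp=-1, loops=3, term = A^-1 * d^2
  state 00010: A-exp=-1, loops=3, term = A^-1 * d^2
  state 00011: A-exp=-3, loops=2, term = A^-3 * d^1
  state 00100: A-exp=-1, loops=3, term = A^-1 * d^2
  state 00101: A-exp=-3, loops=2, term = A^-3 * d^1
  state 00110: A-exp=-3, loops=4, term = A^-3 * d^3
  state 00111: A-exp=-5, loops=3, term = A^-5 * d^2
  state 01000: A-exp=+3, loops=3, term = A^3 * d^2
  state 01001: A-exp=+1, loops=2, term = A^1 * d^1
  state 01010: A-exp=+1, loops=2, term = A^1 * d^1
  state 01011: A-exp=-1, loops=1, term = A^-1 * d^0
  state 01100: A-exp=+1, loops=2, term = A^1 * d^1
  state 01101: A-exp=-1, loops=1, term = A^-1 * d^0
  state 01110: A-exp=-1, loops=3, term = A^-1 * d^2
  state 01111: A-exp=-3, loops=2, term = A^-3 * d^1
  state 10000: A-exp=+3, loops=3, term = A^3 * d^2
  state 10001: A-exp=+1, loops=2, term = A^1 * d^1
  state 10010: A-exp=+1, loops=4, term = A^1 * d^3
  state 10011: A-exp=-1, loops=3, term = A^-1 * d^2
  state 10100: A-exp=+1, loops=4, term = A^1 * d^3
  state 10101: A-exp=-1, loops=3, term = A^-1 * d^2
  state 10110: A-exp=-1, loops=5, term = A^-1 * d^4
  state 10111: A-exp=-3, loops=4, term = A^-3 * d^3
  state 11000: A-exp=+5, loops=2, term = A^5 * d^1
  state 11001: A-exp=+3, loops=1, term = A^3 * d^0
  state 11010: A-exp=+3, loops=3, term = A^3 * d^2
  state 11011: A-exp=+1, loops=2, term = A^1 * d^1
  state 11100: A-exp=+3, loops=3, term = A^3 * d^2
  state 11101: A-exp=+1, loops=2, term = A^1 * d^1
  state 11110: A-exp=+1, loops=4, term = A^1 * d^3
  state 11111: A-exp=-1, loops=3, term = A^-1 * d^2
Collect the terms by A-exponent (count of states per loop number):
Powers of d = -A^2 - A^-2: d^2 = A^4 + 2 + A^-4; d^3 = -A^6 - 3*A^2 - 3*A^-2 - A^-6; d^4 = A^8 + 4*A^4 + 6 + 4*A^-4 + A^-8.
  A^5 * (d) = -A^7 - A^3
  A^3 * (1 + 4*d^2) = 4*A^7 + 9*A^3 + 4*A^-1
  A^1 * (6*d + 4*d^3) = -4*A^7 - 18*A^3 - 18*A^-1 - 4*A^-5
  A^-1 * (2 + 7*d^2 + d^4) = A^7 + 11*A^3 + 22*A^-1 + 11*A^-5 + A^-9
  A^-3 * (3*d + 2*d^3) = -2*A^3 - 9*A^-1 - 9*A^-5 - 2*A^-9
  A^-5 * (d^2) = A^-1 + 2*A^-5 + A^-9
Summing the groups: <K> = -A^3
Normalise by the writhe: (-A^3)^(-w) = (-A^3)^(-1) = -A^-3, so f(A) = -A^-3 * <K> = 1.
Substitute A = t^(-1/4), i.e. A^e → t^(-e/4): V(t) = 1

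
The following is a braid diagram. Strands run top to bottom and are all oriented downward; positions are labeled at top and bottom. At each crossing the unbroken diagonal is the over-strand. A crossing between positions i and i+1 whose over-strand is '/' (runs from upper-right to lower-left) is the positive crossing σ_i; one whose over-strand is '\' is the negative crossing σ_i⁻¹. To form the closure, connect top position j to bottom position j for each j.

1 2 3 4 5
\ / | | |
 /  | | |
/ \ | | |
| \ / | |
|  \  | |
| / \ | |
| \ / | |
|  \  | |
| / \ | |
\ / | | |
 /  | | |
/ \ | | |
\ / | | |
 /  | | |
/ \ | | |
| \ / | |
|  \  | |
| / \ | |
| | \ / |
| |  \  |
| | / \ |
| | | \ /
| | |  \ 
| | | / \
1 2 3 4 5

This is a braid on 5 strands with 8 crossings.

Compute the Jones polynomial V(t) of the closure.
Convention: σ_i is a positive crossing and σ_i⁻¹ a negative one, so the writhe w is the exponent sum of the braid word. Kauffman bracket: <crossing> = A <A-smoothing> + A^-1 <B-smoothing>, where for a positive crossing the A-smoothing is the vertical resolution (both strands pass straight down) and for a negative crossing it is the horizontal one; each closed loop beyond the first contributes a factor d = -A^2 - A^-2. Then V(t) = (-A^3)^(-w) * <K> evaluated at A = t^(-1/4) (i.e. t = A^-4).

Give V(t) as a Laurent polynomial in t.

Reading the diagram top to bottom ('/'-over between positions i,i+1 = s_i, '\'-over = s_i^-1): braid word = s1 s2^-1 s2^-1 s1 s1 s2^-1 s3^-1 s4^-1.
The presented braid s1 s2^-1 s2^-1 s1 s1 s2^-1 s3^-1 s4^-1 on 5 strands reduces by inverse Markov moves (closure unchanged at each step):
  Destabilize: the word has the form β·s4^-1 where s4^-1 occurs only as the final letter (β ∈ B_4); drop it and the last strand → 4 strands.
  Destabilize: the word has the form β·s3^-1 where s3^-1 occurs only as the final letter (β ∈ B_3); drop it and the last strand → 3 strands.
Reduced to β = s1 s2^-1 s2^-1 s1 s1 s2^-1 on 3 strands, 6 crossings.
Compute on β:
Braid: s1 s2^-1 s2^-1 s1 s1 s2^-1 on 3 strands, 6 crossings.
Writhe w = (#positive) - (#negative) = 3 - 3 = 0.
State-sum expansion of <K>. There are 2^6 = 64 states.
For each crossing: s=0 is the vertical smoothing, s=1 horizontal. Crossing k contributes A^(sign_k * (1 - 2*s_k)); loop factor d = -A^2 - A^-2.
Tabulate the states by total A-exponent and number of loops L (A-exp: L × count):
  A^6: L=4 ×1
  A^4: L=3 ×6
  A^2: L=2 ×14, L=4 ×1
  A^0: L=1 ×13, L=3 ×7
  A^-2: L=2 ×14, L=4 ×1
  A^-4: L=3 ×6
  A^-6: L=4 ×1
Each group contributes A^e * Σ count * d^(L-1):
Powers of d = -A^2 - A^-2: d^2 = A^4 + 2 + A^-4; d^3 = -A^6 - 3*A^2 - 3*A^-2 - A^-6.
  A^6 * (d^3) = -A^12 - 3*A^8 - 3*A^4 - 1
  A^4 * (6*d^2) = 6*A^8 + 12*A^4 + 6
  A^2 * (14*d + d^3) = -A^8 - 17*A^4 - 17 - A^-4
  A^0 * (13 + 7*d^2) = 7*A^4 + 27 + 7*A^-4
  A^-2 * (14*d + d^3) = -A^4 - 17 - 17*A^-4 - A^-8
  A^-4 * (6*d^2) = 6 + 12*A^-4 + 6*A^-8
  A^-6 * (d^3) = -1 - 3*A^-4 - 3*A^-8 - A^-12
Summing the groups: <K> = -A^12 + 2*A^8 - 2*A^4 + 3 - 2*A^-4 + 2*A^-8 - A^-12
Normalise by the writhe: (-A^3)^(-w) = (-A^3)^(0) = 1, so f(A) = 1 * <K> = -A^12 + 2*A^8 - 2*A^4 + 3 - 2*A^-4 + 2*A^-8 - A^-12.
Substitute A = t^(-1/4), i.e. A^e → t^(-e/4): V(t) = -t^3 + 2*t^2 - 2*t + 3 - 2*t^-1 + 2*t^-2 - t^-3

Answer: -t^3 + 2*t^2 - 2*t + 3 - 2*t^-1 + 2*t^-2 - t^-3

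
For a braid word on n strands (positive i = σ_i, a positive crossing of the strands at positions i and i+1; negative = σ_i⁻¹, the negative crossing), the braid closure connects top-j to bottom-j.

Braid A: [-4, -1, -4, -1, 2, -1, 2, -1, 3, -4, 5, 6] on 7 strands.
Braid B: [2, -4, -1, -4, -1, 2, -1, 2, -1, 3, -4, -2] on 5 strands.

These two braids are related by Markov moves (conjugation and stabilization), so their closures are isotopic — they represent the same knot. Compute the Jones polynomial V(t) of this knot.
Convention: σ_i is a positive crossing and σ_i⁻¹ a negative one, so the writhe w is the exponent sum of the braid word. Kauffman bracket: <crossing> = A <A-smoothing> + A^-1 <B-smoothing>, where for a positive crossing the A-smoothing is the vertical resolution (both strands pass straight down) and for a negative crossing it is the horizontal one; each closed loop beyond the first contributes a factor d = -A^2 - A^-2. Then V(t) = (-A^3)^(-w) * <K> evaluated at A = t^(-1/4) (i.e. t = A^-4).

1 - t^-1 + 3*t^-2 - 4*t^-3 + 5*t^-4 - 6*t^-5 + 5*t^-6 - 4*t^-7 + 3*t^-8 - t^-9

Derivation:
Markov-equivalent braids have isotopic closures, hence identical knot invariants. Strip the Markov moves from each word to reach a common short braid β, then compute V(t) once on β.
Braid A: s4^-1 s1^-1 s4^-1 s1^-1 s2 s1^-1 s2 s1^-1 s3 s4^-1 s5 s6 on 7 strands reduces by inverse Markov moves (closure unchanged at each step):
  Destabilize: the word has the form β·s6 where s6 occurs only as the final letter (β ∈ B_6); drop it and the last strand → 6 strands.
  Destabilize: the word has the form β·s5 where s5 occurs only as the final letter (β ∈ B_5); drop it and the last strand → 5 strands.
Reduced to β = s4^-1 s1^-1 s4^-1 s1^-1 s2 s1^-1 s2 s1^-1 s3 s4^-1 on 5 strands, 10 crossings.
Braid B: s2 s4^-1 s1^-1 s4^-1 s1^-1 s2 s1^-1 s2 s1^-1 s3 s4^-1 s2^-1 on 5 strands reduces by inverse Markov moves (closure unchanged at each step):
  Deconjugate: the word is γ·β·γ⁻¹ with γ = s2 (prefix) and γ⁻¹ = s2^-1 (suffix); strip both.
Reduced to β = s4^-1 s1^-1 s4^-1 s1^-1 s2 s1^-1 s2 s1^-1 s3 s4^-1 on 5 strands, 10 crossings.
Both give the same β = s4^-1 s1^-1 s4^-1 s1^-1 s2 s1^-1 s2 s1^-1 s3 s4^-1 on 5 strands, so one state sum suffices:
Braid: s4^-1 s1^-1 s4^-1 s1^-1 s2 s1^-1 s2 s1^-1 s3 s4^-1 on 5 strands, 10 crossings.
Writhe w = (#positive) - (#negative) = 3 - 7 = -4.
State-sum expansion of <K>. There are 2^10 = 1024 states.
For each crossing: s=0 is the vertical smoothing, s=1 horizontal. Crossing k contributes A^(sign_k * (1 - 2*s_k)); loop factor d = -A^2 - A^-2.
Tabulate the states by total A-exponent and number of loops L (A-exp: L × count):
  A^10: L=8 ×1
  A^8: L=7 ×10
  A^6: L=6 ×45
  A^4: L=5 ×118, L=7 ×2
  A^2: L=4 ×195, L=6 ×15
  A^0: L=3 ×203, L=5 ×49
  A^-2: L=2 ×123, L=4 ×85, L=6 ×2
  A^-4: L=1 ×33, L=3 ×78, L=5 ×9
  A^-6: L=2 ×29, L=4 ×16
  A^-8: L=3 ×9, L=5 ×1
  A^-10: L=4 ×1
Each group contributes A^e * Σ count * d^(L-1):
Powers of d = -A^2 - A^-2: d^2 = A^4 + 2 + A^-4; d^3 = -A^6 - 3*A^2 - 3*A^-2 - A^-6; d^4 = A^8 + 4*A^4 + 6 + 4*A^-4 + A^-8; d^5 = -A^10 - 5*A^6 - 10*A^2 - 10*A^-2 - 5*A^-6 - A^-10; d^6 = A^12 + 6*A^8 + 15*A^4 + 20 + 15*A^-4 + 6*A^-8 + A^-12; d^7 = -A^14 - 7*A^10 - 21*A^6 - 35*A^2 - 35*A^-2 - 21*A^-6 - 7*A^-10 - A^-14.
  A^10 * (d^7) = -A^24 - 7*A^20 - 21*A^16 - 35*A^12 - 35*A^8 - 21*A^4 - 7 - A^-4
  A^8 * (10*d^6) = 10*A^20 + 60*A^16 + 150*A^12 + 200*A^8 + 150*A^4 + 60 + 10*A^-4
  A^6 * (45*d^5) = -45*A^16 - 225*A^12 - 450*A^8 - 450*A^4 - 225 - 45*A^-4
  A^4 * (118*d^4 + 2*d^6) = 2*A^16 + 130*A^12 + 502*A^8 + 748*A^4 + 502 + 130*A^-4 + 2*A^-8
  A^2 * (195*d^3 + 15*d^5) = -15*A^12 - 270*A^8 - 735*A^4 - 735 - 270*A^-4 - 15*A^-8
  A^0 * (203*d^2 + 49*d^4) = 49*A^8 + 399*A^4 + 700 + 399*A^-4 + 49*A^-8
  A^-2 * (123*d + 85*d^3 + 2*d^5) = -2*A^8 - 95*A^4 - 398 - 398*A^-4 - 95*A^-8 - 2*A^-12
  A^-4 * (33 + 78*d^2 + 9*d^4) = 9*A^4 + 114 + 243*A^-4 + 114*A^-8 + 9*A^-12
  A^-6 * (29*d + 16*d^3) = -16 - 77*A^-4 - 77*A^-8 - 16*A^-12
  A^-8 * (9*d^2 + d^4) = 1 + 13*A^-4 + 24*A^-8 + 13*A^-12 + A^-16
  A^-10 * (d^3) = -A^-4 - 3*A^-8 - 3*A^-12 - A^-16
Summing the groups: <K> = -A^24 + 3*A^20 - 4*A^16 + 5*A^12 - 6*A^8 + 5*A^4 - 4 + 3*A^-4 - A^-8 + A^-12
Normalise by the writhe: (-A^3)^(-w) = (-A^3)^(4) = A^12, so f(A) = A^12 * <K> = -A^36 + 3*A^32 - 4*A^28 + 5*A^24 - 6*A^20 + 5*A^16 - 4*A^12 + 3*A^8 - A^4 + 1.
Substitute A = t^(-1/4), i.e. A^e → t^(-e/4): V(t) = 1 - t^-1 + 3*t^-2 - 4*t^-3 + 5*t^-4 - 6*t^-5 + 5*t^-6 - 4*t^-7 + 3*t^-8 - t^-9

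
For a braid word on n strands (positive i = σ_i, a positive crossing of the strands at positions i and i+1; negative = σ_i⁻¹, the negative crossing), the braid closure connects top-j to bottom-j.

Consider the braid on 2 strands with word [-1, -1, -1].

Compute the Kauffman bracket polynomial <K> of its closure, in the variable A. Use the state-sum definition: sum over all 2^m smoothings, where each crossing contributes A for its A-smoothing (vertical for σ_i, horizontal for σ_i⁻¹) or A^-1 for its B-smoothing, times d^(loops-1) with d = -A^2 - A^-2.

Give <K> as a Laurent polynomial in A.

A^7 - A^3 - A^-5

Derivation:
Braid: s1^-1 s1^-1 s1^-1 on 2 strands, 3 crossings.
Writhe w = (#positive) - (#negative) = 0 - 3 = -3.
State-sum expansion of <K>. There are 2^3 = 8 states.
Smooth each crossing (0=||, 1=⌣⌢); contribution A^(Σ sign_k(1-2s_k)) * d^(L-1).
  state 000: A-exp=-3, loops=2, term = A^-3 * d^1
  state 001: A-exp=-1, loops=1, term = A^-1 * d^0
  state 010: A-exp=-1, loops=1, term = A^-1 * d^0
  state 011: A-exp=+1, loops=2, term = A^1 * d^1
  state 100: A-exp=-1, loops=1, term = A^-1 * d^0
  state 101: A-exp=+1, loops=2, term = A^1 * d^1
  state 110: A-exp=+1, loops=2, term = A^1 * d^1
  state 111: A-exp=+3, loops=3, term = A^3 * d^2
Collect the terms by A-exponent (count of states per loop number):
Powers of d = -A^2 - A^-2: d^2 = A^4 + 2 + A^-4.
  A^3 * (d^2) = A^7 + 2*A^3 + A^-1
  A^1 * (3*d) = -3*A^3 - 3*A^-1
  A^-1 * (3) = 3*A^-1
  A^-3 * (d) = -A^-1 - A^-5
Summing the groups: <K> = A^7 - A^3 - A^-5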